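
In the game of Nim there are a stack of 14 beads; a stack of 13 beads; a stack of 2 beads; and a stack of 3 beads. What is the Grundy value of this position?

2

Compute the nim-sum pairwise:
14 ^ 13 = 3
3 ^ 2 = 1
1 ^ 3 = 2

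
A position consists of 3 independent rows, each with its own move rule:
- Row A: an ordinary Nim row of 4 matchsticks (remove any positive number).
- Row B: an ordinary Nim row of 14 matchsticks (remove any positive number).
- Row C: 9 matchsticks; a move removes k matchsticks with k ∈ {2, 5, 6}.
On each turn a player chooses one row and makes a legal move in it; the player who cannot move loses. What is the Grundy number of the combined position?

8

Row A is a plain Nim row of size 4, so its Grundy value is 4.
Row B is a plain Nim row of size 14, so its Grundy value is 14.
Build the Grundy sequence for row C with g(k) = mex{g(k−s) : s ∈ {2, 5, 6}, s ≤ k}:
g(0) = mex{} = 0
g(1) = mex{} = 0
g(2) = mex{0} = 1
g(3) = mex{0} = 1
g(4) = mex{1} = 0
g(5) = mex{0,1} = 2
g(6) = mex{0} = 1
g(7) = mex{0,1,2} = 3
g(8) = mex{1} = 0
g(9) = mex{0,1,3} = 2
So g(9) = 2.
By the Sprague-Grundy theorem, the Grundy value of a sum of independent games is the XOR of the component values.
Combined value = 4 XOR 14 XOR 2 = 8.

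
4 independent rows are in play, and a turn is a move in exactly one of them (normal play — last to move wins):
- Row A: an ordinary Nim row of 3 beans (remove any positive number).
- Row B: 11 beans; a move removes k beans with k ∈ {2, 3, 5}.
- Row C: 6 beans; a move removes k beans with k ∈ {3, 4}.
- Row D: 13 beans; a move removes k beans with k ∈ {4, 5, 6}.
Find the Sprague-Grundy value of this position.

Row A is a plain Nim row of size 3, so its Grundy value is 3.
Grundy values for row B (subtraction set {2, 3, 5}):
k:     0  1  2  3  4  5  6  7  8  9 10 11
g(k):  0  0  1  1  2  2  3  0  0  1  1  2
So g(11) = 2.
Grundy values for row C (subtraction set {3, 4}):
k:     0  1  2  3  4  5  6
g(k):  0  0  0  1  1  1  2
So g(6) = 2.
For row D, compute g(0), g(1), … with moves {4, 5, 6}:
g(0) = mex{} = 0
g(1) = mex{} = 0
g(2) = mex{} = 0
g(3) = mex{} = 0
g(4) = mex{0} = 1
g(5) = mex{0} = 1
g(6) = mex{0} = 1
g(7) = mex{0} = 1
g(8) = mex{0,1} = 2
g(9) = mex{0,1} = 2
g(10) = mex{1} = 0
g(11) = mex{1} = 0
g(12) = mex{1,2} = 0
g(13) = mex{1,2} = 0
So g(13) = 0.
By the Sprague-Grundy theorem, the Grundy value of a sum of independent games is the XOR of the component values.
Combined value = 3 ⊕ 2 ⊕ 2 ⊕ 0 = 3.

3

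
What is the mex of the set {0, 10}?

1

0 is in the set but 1 is not, so the mex is 1.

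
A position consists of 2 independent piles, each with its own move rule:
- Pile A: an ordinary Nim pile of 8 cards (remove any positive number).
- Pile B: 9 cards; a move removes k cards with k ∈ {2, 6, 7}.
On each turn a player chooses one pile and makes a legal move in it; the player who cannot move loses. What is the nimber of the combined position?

8

Pile A is a plain Nim pile of size 8, so its Grundy value is 8.
For pile B, compute g(0), g(1), … with moves {2, 6, 7}:
g(0) = mex{} = 0
g(1) = mex{} = 0
g(2) = mex{0} = 1
g(3) = mex{0} = 1
g(4) = mex{1} = 0
g(5) = mex{1} = 0
g(6) = mex{0} = 1
g(7) = mex{0} = 1
g(8) = mex{0,1} = 2
g(9) = mex{1} = 0
So g(9) = 0.
By the Sprague-Grundy theorem, the Grundy value of a sum of independent games is the XOR of the component values.
Combined value = 8 ⊕ 0 = 8.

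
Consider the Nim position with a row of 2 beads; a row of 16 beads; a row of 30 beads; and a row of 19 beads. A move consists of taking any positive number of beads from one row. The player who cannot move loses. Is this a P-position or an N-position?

N-position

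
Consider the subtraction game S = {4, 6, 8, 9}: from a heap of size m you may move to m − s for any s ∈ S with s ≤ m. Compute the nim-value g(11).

Grundy values for subtraction set {4, 6, 8, 9}:
k:     0  1  2  3  4  5  6  7  8  9 10 11
g(k):  0  0  0  0  1  1  1  1  2  2  2  2
So g(11) = 2.

2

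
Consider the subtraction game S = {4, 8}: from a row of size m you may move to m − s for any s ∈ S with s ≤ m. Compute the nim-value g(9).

Build the Grundy sequence with g(k) = mex{g(k−s) : s ∈ {4, 8}, s ≤ k}:
k:     0  1  2  3  4  5  6  7  8  9
g(k):  0  0  0  0  1  1  1  1  2  2
So g(9) = 2.

2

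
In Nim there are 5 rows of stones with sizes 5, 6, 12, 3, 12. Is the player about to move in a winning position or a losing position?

Write each in binary and XOR column by column:
  0101  (5)
  0110  (6)
  1100  (12)
  0011  (3)
  1100  (12)
  ----
  0000  (0)
The nim-sum is 0, so this is a P-position: the player to move is in a losing position under optimal play.

Losing position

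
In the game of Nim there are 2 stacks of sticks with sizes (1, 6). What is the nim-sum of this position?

7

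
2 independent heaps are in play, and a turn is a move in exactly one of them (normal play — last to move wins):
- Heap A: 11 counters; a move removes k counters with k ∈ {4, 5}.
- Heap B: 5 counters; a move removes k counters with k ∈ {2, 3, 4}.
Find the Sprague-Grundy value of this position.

Build the Grundy sequence for heap A with g(k) = mex{g(k−s) : s ∈ {4, 5}, s ≤ k}:
k:     0  1  2  3  4  5  6  7  8  9 10 11
g(k):  0  0  0  0  1  1  1  1  2  0  0  0
So g(11) = 0.
Grundy values for heap B (subtraction set {2, 3, 4}):
g(0) = mex{} = 0
g(1) = mex{} = 0
g(2) = mex{0} = 1
g(3) = mex{0} = 1
g(4) = mex{0,1} = 2
g(5) = mex{0,1} = 2
So g(5) = 2.
The value of a disjunctive sum is the nim-sum of the parts.
Combined value = 0 XOR 2 = 2.

2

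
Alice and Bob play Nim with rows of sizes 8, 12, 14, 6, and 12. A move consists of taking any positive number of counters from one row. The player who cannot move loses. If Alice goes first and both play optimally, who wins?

Bob wins

Nim-sum: 8 XOR 12 XOR 14 XOR 6 XOR 12 = 0.
The nim-sum is 0, so this is a P-position: the player to move is in a losing position under optimal play; Alice is about to move from it and so loses — Bob wins.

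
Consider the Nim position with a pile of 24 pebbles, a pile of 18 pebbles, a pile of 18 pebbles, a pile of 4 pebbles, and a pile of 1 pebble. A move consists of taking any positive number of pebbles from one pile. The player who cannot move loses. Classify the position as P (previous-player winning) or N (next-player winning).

In binary:
  11000  (24)
  10010  (18)
  10010  (18)
  00100  (4)
  00001  (1)
  -----
  11101  (29)
The nim-sum is 29 ≠ 0, so this is an N-position: the player to move can win.

N-position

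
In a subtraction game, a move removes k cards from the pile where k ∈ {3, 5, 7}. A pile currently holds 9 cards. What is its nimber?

Build the Grundy sequence with g(k) = mex{g(k−s) : s ∈ {3, 5, 7}, s ≤ k}:
k:     0  1  2  3  4  5  6  7  8  9
g(k):  0  0  0  1  1  1  2  2  2  3
So g(9) = 3.

3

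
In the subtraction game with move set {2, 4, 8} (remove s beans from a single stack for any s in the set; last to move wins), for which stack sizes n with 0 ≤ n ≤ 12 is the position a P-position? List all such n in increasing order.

Compute g(0), g(1), … for moves {2, 4, 8}:
g(0) = mex{} = 0
g(1) = mex{} = 0
g(2) = mex{0} = 1
g(3) = mex{0} = 1
g(4) = mex{0,1} = 2
g(5) = mex{0,1} = 2
g(6) = mex{1,2} = 0
g(7) = mex{1,2} = 0
g(8) = mex{0,2} = 1
g(9) = mex{0,2} = 1
g(10) = mex{0,1} = 2
g(11) = mex{0,1} = 2
g(12) = mex{1,2} = 0
The P-positions (g = 0) in 0..12 are 0, 1, 6, 7, 12.

0, 1, 6, 7, 12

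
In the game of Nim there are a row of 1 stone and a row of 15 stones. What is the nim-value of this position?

In binary:
  0001  (1)
  1111  (15)
  ----
  1110  (14)

14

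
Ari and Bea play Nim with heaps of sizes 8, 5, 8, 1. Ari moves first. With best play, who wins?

Compute the nim-sum pairwise:
8 XOR 5 = 13
13 XOR 8 = 5
5 XOR 1 = 4
The nim-sum is 4 ≠ 0, so this is an N-position: the player to move can win; Ari has a winning move.

Ari wins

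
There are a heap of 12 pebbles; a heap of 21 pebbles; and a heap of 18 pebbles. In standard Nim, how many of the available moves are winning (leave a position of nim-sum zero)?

Nim-sum: 12 XOR 21 XOR 18 = 11.
The overall nim-sum is X = 11. A heap of size p has a winning move iff p XOR X < p (reduce it to p XOR X).
  12: 12 XOR 11 = 7 < 12 — winning move (to 7).
  21: 21 XOR 11 = 30 ≥ 21 — no move.
  18: 18 XOR 11 = 25 ≥ 18 — no move.
That gives 1 winning move.

1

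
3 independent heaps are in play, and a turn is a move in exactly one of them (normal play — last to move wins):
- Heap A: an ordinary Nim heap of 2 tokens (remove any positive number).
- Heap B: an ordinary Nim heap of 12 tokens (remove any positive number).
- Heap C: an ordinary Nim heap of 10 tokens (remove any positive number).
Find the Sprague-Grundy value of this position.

4

Heap A is a plain Nim heap of size 2, so its Grundy value is 2.
Heap B is a plain Nim heap of size 12, so its Grundy value is 12.
Heap C is a plain Nim heap of size 10, so its Grundy value is 10.
The value of a disjunctive sum is the nim-sum of the parts.
Combined value = 2 ⊕ 12 ⊕ 10 = 4.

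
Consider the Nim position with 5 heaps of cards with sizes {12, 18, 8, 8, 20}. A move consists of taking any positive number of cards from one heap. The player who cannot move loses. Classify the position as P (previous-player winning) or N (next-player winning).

Write each in binary and XOR column by column:
  01100  (12)
  10010  (18)
  01000  (8)
  01000  (8)
  10100  (20)
  -----
  01010  (10)
The nim-sum is 10 ≠ 0, so this is an N-position: the player to move can win.

N-position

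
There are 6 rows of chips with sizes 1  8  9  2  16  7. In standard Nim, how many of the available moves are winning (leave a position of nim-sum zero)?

Nim-sum: 1 ⊕ 8 ⊕ 9 ⊕ 2 ⊕ 16 ⊕ 7 = 21.
The overall nim-sum is X = 21. A row of size p has a winning move iff p XOR X < p (reduce it to p XOR X).
  1: 1 XOR 21 = 20 ≥ 1 — no move.
  8: 8 XOR 21 = 29 ≥ 8 — no move.
  9: 9 XOR 21 = 28 ≥ 9 — no move.
  2: 2 XOR 21 = 23 ≥ 2 — no move.
  16: 16 XOR 21 = 5 < 16 — winning move (to 5).
  7: 7 XOR 21 = 18 ≥ 7 — no move.
That gives 1 winning move.

1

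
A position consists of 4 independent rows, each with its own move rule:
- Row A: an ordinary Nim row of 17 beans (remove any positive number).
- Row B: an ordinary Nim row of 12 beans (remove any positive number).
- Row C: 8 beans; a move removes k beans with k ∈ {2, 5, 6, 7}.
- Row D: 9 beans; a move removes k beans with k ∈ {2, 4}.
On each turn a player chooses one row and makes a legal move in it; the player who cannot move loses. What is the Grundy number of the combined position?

Row A is a plain Nim row of size 17, so its Grundy value is 17.
Row B is a plain Nim row of size 12, so its Grundy value is 12.
Grundy values for row C (subtraction set {2, 5, 6, 7}):
k:     0  1  2  3  4  5  6  7  8
g(k):  0  0  1  1  0  2  1  3  2
So g(8) = 2.
For row D, compute g(0), g(1), … with moves {2, 4}:
g(0) = mex{} = 0
g(1) = mex{} = 0
g(2) = mex{0} = 1
g(3) = mex{0} = 1
g(4) = mex{0,1} = 2
g(5) = mex{0,1} = 2
g(6) = mex{1,2} = 0
g(7) = mex{1,2} = 0
g(8) = mex{0,2} = 1
g(9) = mex{0,2} = 1
So g(9) = 1.
The value of a disjunctive sum is the nim-sum of the parts.
Combined value = 17 XOR 12 XOR 2 XOR 1 = 30.

30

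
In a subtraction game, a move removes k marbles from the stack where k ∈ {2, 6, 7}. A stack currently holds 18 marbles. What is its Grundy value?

0

Compute g(0), g(1), … for moves {2, 6, 7}:
k:     0  1  2  3  4  5  6  7  8  9 10 11 12 13 14 15 16 17 18
g(k):  0  0  1  1  0  0  1  1  2  0  3  1  2  0  0  1  1  0  0
So g(18) = 0.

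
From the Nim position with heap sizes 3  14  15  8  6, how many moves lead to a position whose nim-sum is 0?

3

Bitwise XOR of the heap sizes:
  0011  (3)
  1110  (14)
  1111  (15)
  1000  (8)
  0110  (6)
  ----
  1100  (12)
The overall nim-sum is X = 12. A heap of size p has a winning move iff p XOR X < p (reduce it to p XOR X).
  3: 3 XOR 12 = 15 ≥ 3 — no move.
  14: 14 XOR 12 = 2 < 14 — winning move (to 2).
  15: 15 XOR 12 = 3 < 15 — winning move (to 3).
  8: 8 XOR 12 = 4 < 8 — winning move (to 4).
  6: 6 XOR 12 = 10 ≥ 6 — no move.
That gives 3 winning moves.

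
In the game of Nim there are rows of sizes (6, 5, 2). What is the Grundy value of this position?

1

Write each in binary and XOR column by column:
  110  (6)
  101  (5)
  010  (2)
  ---
  001  (1)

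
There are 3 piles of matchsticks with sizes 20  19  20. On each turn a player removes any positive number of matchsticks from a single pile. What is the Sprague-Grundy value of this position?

Nim-sum: 20 ^ 19 ^ 20 = 19.

19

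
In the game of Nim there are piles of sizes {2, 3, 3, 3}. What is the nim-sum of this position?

1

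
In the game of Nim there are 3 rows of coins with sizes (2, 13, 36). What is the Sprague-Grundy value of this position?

Compute the nim-sum pairwise:
2 ⊕ 13 = 15
15 ⊕ 36 = 43

43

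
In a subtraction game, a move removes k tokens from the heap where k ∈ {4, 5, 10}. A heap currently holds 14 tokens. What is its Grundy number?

Grundy values for subtraction set {4, 5, 10}:
k:     0  1  2  3  4  5  6  7  8  9 10 11 12 13 14
g(k):  0  0  0  0  1  1  1  1  2  0  2  2  3  1  3
So g(14) = 3.

3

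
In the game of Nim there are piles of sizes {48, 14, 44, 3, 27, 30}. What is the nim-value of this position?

20

In binary:
  110000  (48)
  001110  (14)
  101100  (44)
  000011  (3)
  011011  (27)
  011110  (30)
  ------
  010100  (20)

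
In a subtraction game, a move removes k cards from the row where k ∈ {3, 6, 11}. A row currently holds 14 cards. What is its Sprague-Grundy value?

0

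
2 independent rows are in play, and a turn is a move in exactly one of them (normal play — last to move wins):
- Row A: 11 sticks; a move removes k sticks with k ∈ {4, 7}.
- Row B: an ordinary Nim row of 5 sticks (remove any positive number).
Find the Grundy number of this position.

5

For row A, compute g(0), g(1), … with moves {4, 7}:
k:     0  1  2  3  4  5  6  7  8  9 10 11
g(k):  0  0  0  0  1  1  1  1  2  2  2  0
So g(11) = 0.
Row B is a plain Nim row of size 5, so its Grundy value is 5.
The value of a disjunctive sum is the nim-sum of the parts.
Combined value = 0 XOR 5 = 5.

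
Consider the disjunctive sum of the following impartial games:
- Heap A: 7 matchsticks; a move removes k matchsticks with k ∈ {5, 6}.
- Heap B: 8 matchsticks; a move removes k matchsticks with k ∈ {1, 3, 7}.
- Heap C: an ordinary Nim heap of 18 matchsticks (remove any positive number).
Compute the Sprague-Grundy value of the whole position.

19

For heap A, compute g(0), g(1), … with moves {5, 6}:
g(0) = mex{} = 0
g(1) = mex{} = 0
g(2) = mex{} = 0
g(3) = mex{} = 0
g(4) = mex{} = 0
g(5) = mex{0} = 1
g(6) = mex{0} = 1
g(7) = mex{0} = 1
So g(7) = 1.
Build the Grundy sequence for heap B with g(k) = mex{g(k−s) : s ∈ {1, 3, 7}, s ≤ k}:
g(0) = mex{} = 0
g(1) = mex{0} = 1
g(2) = mex{1} = 0
g(3) = mex{0} = 1
g(4) = mex{1} = 0
g(5) = mex{0} = 1
g(6) = mex{1} = 0
g(7) = mex{0} = 1
g(8) = mex{1} = 0
So g(8) = 0.
Heap C is a plain Nim heap of size 18, so its Grundy value is 18.
By the Sprague-Grundy theorem, the Grundy value of a sum of independent games is the XOR of the component values.
Combined value = 1 XOR 0 XOR 18 = 19.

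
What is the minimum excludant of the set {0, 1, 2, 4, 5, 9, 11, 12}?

3

The values 0, 1, 2 are all present; 3 is the first non-negative integer missing from the set.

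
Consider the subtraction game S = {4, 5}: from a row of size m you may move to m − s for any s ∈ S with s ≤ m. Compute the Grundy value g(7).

1

Grundy values for subtraction set {4, 5}:
g(0) = mex{} = 0
g(1) = mex{} = 0
g(2) = mex{} = 0
g(3) = mex{} = 0
g(4) = mex{0} = 1
g(5) = mex{0} = 1
g(6) = mex{0} = 1
g(7) = mex{0} = 1
So g(7) = 1.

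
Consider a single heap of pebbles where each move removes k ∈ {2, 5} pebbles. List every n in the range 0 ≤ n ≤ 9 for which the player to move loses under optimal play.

0, 1, 4, 7, 8

Build the Grundy sequence with g(k) = mex{g(k−s) : s ∈ {2, 5}, s ≤ k}:
g(0) = mex{} = 0
g(1) = mex{} = 0
g(2) = mex{0} = 1
g(3) = mex{0} = 1
g(4) = mex{1} = 0
g(5) = mex{0,1} = 2
g(6) = mex{0} = 1
g(7) = mex{1,2} = 0
g(8) = mex{1} = 0
g(9) = mex{0} = 1
The P-positions (g = 0) in 0..9 are 0, 1, 4, 7, 8.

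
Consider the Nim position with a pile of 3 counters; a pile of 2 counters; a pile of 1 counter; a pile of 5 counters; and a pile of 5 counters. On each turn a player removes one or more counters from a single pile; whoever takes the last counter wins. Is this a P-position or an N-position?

Compute the nim-sum pairwise:
3 ⊕ 2 = 1
1 ⊕ 1 = 0
0 ⊕ 5 = 5
5 ⊕ 5 = 0
The nim-sum is 0, so this is a P-position: the player to move is in a losing position under optimal play.

P-position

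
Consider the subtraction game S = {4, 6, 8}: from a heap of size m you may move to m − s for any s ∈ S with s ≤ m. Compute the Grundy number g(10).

2

Grundy values for subtraction set {4, 6, 8}:
g(0) = mex{} = 0
g(1) = mex{} = 0
g(2) = mex{} = 0
g(3) = mex{} = 0
g(4) = mex{0} = 1
g(5) = mex{0} = 1
g(6) = mex{0} = 1
g(7) = mex{0} = 1
g(8) = mex{0,1} = 2
g(9) = mex{0,1} = 2
g(10) = mex{0,1} = 2
So g(10) = 2.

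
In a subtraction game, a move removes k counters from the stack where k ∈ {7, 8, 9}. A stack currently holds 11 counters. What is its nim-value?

1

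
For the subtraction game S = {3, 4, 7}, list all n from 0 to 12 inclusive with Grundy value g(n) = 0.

Grundy values for subtraction set {3, 4, 7}:
k:     0  1  2  3  4  5  6  7  8  9 10 11 12
g(k):  0  0  0  1  1  1  2  2  2  3  0  0  0
The P-positions (g = 0) in 0..12 are 0, 1, 2, 10, 11, 12.

0, 1, 2, 10, 11, 12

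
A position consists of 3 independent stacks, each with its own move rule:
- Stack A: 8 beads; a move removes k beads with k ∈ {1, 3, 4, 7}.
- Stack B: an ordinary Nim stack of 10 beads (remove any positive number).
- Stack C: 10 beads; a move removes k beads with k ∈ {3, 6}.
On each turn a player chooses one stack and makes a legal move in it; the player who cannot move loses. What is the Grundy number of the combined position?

10

For stack A, compute g(0), g(1), … with moves {1, 3, 4, 7}:
g(0) = mex{} = 0
g(1) = mex{0} = 1
g(2) = mex{1} = 0
g(3) = mex{0} = 1
g(4) = mex{0,1} = 2
g(5) = mex{0,1,2} = 3
g(6) = mex{0,1,3} = 2
g(7) = mex{0,1,2} = 3
g(8) = mex{1,2,3} = 0
So g(8) = 0.
Stack B is a plain Nim stack of size 10, so its Grundy value is 10.
Build the Grundy sequence for stack C with g(k) = mex{g(k−s) : s ∈ {3, 6}, s ≤ k}:
k:     0  1  2  3  4  5  6  7  8  9 10
g(k):  0  0  0  1  1  1  2  2  2  0  0
So g(10) = 0.
By the Sprague-Grundy theorem, the Grundy value of a sum of independent games is the XOR of the component values.
Combined value = 0 ⊕ 10 ⊕ 0 = 10.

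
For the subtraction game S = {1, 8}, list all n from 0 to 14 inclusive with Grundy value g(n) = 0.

0, 2, 4, 6, 9, 11, 13

Build the Grundy sequence with g(k) = mex{g(k−s) : s ∈ {1, 8}, s ≤ k}:
g(0) = mex{} = 0
g(1) = mex{0} = 1
g(2) = mex{1} = 0
g(3) = mex{0} = 1
g(4) = mex{1} = 0
g(5) = mex{0} = 1
g(6) = mex{1} = 0
g(7) = mex{0} = 1
g(8) = mex{0,1} = 2
g(9) = mex{1,2} = 0
g(10) = mex{0} = 1
g(11) = mex{1} = 0
g(12) = mex{0} = 1
g(13) = mex{1} = 0
g(14) = mex{0} = 1
The P-positions (g = 0) in 0..14 are 0, 2, 4, 6, 9, 11, 13.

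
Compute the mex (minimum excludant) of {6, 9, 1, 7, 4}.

0 is not in the set, so the mex is 0.

0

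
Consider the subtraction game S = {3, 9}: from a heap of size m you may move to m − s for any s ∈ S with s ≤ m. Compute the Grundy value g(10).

1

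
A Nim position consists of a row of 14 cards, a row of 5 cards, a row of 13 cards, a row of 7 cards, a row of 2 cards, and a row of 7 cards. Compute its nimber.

Nim-sum: 14 ⊕ 5 ⊕ 13 ⊕ 7 ⊕ 2 ⊕ 7 = 4.

4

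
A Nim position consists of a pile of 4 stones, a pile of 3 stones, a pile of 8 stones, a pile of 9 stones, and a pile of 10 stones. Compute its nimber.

12

Bitwise XOR of the heap sizes:
  0100  (4)
  0011  (3)
  1000  (8)
  1001  (9)
  1010  (10)
  ----
  1100  (12)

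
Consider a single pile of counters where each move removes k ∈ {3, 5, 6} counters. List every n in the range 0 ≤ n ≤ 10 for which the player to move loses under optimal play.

Grundy values for subtraction set {3, 5, 6}:
g(0) = mex{} = 0
g(1) = mex{} = 0
g(2) = mex{} = 0
g(3) = mex{0} = 1
g(4) = mex{0} = 1
g(5) = mex{0} = 1
g(6) = mex{0,1} = 2
g(7) = mex{0,1} = 2
g(8) = mex{0,1} = 2
g(9) = mex{1,2} = 0
g(10) = mex{1,2} = 0
The P-positions (g = 0) in 0..10 are 0, 1, 2, 9, 10.

0, 1, 2, 9, 10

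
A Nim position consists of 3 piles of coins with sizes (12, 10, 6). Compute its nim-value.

0

Compute the nim-sum pairwise:
12 ^ 10 = 6
6 ^ 6 = 0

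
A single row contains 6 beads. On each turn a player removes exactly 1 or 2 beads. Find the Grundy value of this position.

0

Grundy values for subtraction set {1, 2}:
g(0) = mex{} = 0
g(1) = mex{0} = 1
g(2) = mex{0,1} = 2
g(3) = mex{1,2} = 0
g(4) = mex{0,2} = 1
g(5) = mex{0,1} = 2
g(6) = mex{1,2} = 0
So g(6) = 0.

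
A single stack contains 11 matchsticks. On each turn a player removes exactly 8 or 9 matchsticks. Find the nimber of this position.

1

Grundy values for subtraction set {8, 9}:
k:     0  1  2  3  4  5  6  7  8  9 10 11
g(k):  0  0  0  0  0  0  0  0  1  1  1  1
So g(11) = 1.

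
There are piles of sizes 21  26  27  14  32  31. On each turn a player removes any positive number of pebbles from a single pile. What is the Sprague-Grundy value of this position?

Compute the nim-sum pairwise:
21 XOR 26 = 15
15 XOR 27 = 20
20 XOR 14 = 26
26 XOR 32 = 58
58 XOR 31 = 37

37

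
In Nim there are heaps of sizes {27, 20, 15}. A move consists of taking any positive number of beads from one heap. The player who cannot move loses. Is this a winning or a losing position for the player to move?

Losing position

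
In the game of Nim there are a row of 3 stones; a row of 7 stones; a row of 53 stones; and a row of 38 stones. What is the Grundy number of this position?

Nim-sum: 3 ^ 7 ^ 53 ^ 38 = 23.

23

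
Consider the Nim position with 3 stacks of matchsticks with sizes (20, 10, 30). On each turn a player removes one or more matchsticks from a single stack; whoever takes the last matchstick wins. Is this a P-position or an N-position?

In binary:
  10100  (20)
  01010  (10)
  11110  (30)
  -----
  00000  (0)
The nim-sum is 0, so this is a P-position: the player to move is in a losing position under optimal play.

P-position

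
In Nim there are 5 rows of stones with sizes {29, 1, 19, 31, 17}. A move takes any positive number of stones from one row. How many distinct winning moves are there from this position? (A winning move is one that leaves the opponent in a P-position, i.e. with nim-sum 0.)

5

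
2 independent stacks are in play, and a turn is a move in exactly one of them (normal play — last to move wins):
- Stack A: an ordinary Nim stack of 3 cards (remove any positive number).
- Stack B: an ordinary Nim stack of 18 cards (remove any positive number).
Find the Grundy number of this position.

Stack A is a plain Nim stack of size 3, so its Grundy value is 3.
Stack B is a plain Nim stack of size 18, so its Grundy value is 18.
The value of a disjunctive sum is the nim-sum of the parts.
Combined value = 3 ⊕ 18 = 17.

17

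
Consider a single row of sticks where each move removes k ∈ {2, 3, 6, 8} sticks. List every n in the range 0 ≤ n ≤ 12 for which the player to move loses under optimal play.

Grundy values for subtraction set {2, 3, 6, 8}:
k:     0  1  2  3  4  5  6  7  8  9 10 11 12
g(k):  0  0  1  1  2  0  3  1  2  2  0  3  1
The P-positions (g = 0) in 0..12 are 0, 1, 5, 10.

0, 1, 5, 10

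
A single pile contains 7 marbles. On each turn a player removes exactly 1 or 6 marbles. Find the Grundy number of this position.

Compute g(0), g(1), … for moves {1, 6}:
k:     0  1  2  3  4  5  6  7
g(k):  0  1  0  1  0  1  2  0
So g(7) = 0.

0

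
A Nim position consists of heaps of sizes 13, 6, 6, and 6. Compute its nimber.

11

Compute the nim-sum pairwise:
13 ⊕ 6 = 11
11 ⊕ 6 = 13
13 ⊕ 6 = 11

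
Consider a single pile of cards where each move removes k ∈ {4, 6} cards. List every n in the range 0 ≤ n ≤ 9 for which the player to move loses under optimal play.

Build the Grundy sequence with g(k) = mex{g(k−s) : s ∈ {4, 6}, s ≤ k}:
k:     0  1  2  3  4  5  6  7  8  9
g(k):  0  0  0  0  1  1  1  1  2  2
The P-positions (g = 0) in 0..9 are 0, 1, 2, 3.

0, 1, 2, 3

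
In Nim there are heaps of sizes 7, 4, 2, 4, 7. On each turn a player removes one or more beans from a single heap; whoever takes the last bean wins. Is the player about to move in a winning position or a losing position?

Bitwise XOR of the heap sizes:
  111  (7)
  100  (4)
  010  (2)
  100  (4)
  111  (7)
  ---
  010  (2)
The nim-sum is 2 ≠ 0, so this is an N-position: the player to move can win.

Winning position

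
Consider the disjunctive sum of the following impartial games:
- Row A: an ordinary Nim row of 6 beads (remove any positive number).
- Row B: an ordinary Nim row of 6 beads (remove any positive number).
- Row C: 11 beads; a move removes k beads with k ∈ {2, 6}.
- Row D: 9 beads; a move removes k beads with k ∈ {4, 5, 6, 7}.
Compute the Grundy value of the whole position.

3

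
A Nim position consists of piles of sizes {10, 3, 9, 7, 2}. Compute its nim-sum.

Nim-sum: 10 XOR 3 XOR 9 XOR 7 XOR 2 = 5.

5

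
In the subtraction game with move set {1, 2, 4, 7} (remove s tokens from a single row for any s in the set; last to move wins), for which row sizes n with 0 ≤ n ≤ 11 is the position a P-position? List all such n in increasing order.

Compute g(0), g(1), … for moves {1, 2, 4, 7}:
g(0) = mex{} = 0
g(1) = mex{0} = 1
g(2) = mex{0,1} = 2
g(3) = mex{1,2} = 0
g(4) = mex{0,2} = 1
g(5) = mex{0,1} = 2
g(6) = mex{1,2} = 0
g(7) = mex{0,2} = 1
g(8) = mex{0,1} = 2
g(9) = mex{1,2} = 0
g(10) = mex{0,2} = 1
g(11) = mex{0,1} = 2
The P-positions (g = 0) in 0..11 are 0, 3, 6, 9.

0, 3, 6, 9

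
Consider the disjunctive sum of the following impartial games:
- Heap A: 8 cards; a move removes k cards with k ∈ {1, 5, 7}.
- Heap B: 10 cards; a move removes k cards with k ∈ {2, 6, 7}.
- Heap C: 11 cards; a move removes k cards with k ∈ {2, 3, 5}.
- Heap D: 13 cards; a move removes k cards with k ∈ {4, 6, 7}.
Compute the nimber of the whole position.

1

For heap A, compute g(0), g(1), … with moves {1, 5, 7}:
k:     0  1  2  3  4  5  6  7  8
g(k):  0  1  0  1  0  1  0  1  0
So g(8) = 0.
For heap B, compute g(0), g(1), … with moves {2, 6, 7}:
k:     0  1  2  3  4  5  6  7  8  9 10
g(k):  0  0  1  1  0  0  1  1  2  0  3
So g(10) = 3.
For heap C, compute g(0), g(1), … with moves {2, 3, 5}:
g(0) = mex{} = 0
g(1) = mex{} = 0
g(2) = mex{0} = 1
g(3) = mex{0} = 1
g(4) = mex{0,1} = 2
g(5) = mex{0,1} = 2
g(6) = mex{0,1,2} = 3
g(7) = mex{1,2} = 0
g(8) = mex{1,2,3} = 0
g(9) = mex{0,2,3} = 1
g(10) = mex{0,2} = 1
g(11) = mex{0,1,3} = 2
So g(11) = 2.
For heap D, compute g(0), g(1), … with moves {4, 6, 7}:
k:     0  1  2  3  4  5  6  7  8  9 10 11 12 13
g(k):  0  0  0  0  1  1  1  1  2  2  2  0  0  0
So g(13) = 0.
The value of a disjunctive sum is the nim-sum of the parts.
Combined value = 0 XOR 3 XOR 2 XOR 0 = 1.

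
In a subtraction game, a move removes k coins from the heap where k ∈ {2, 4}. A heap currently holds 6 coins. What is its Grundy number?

0

Grundy values for subtraction set {2, 4}:
k:     0  1  2  3  4  5  6
g(k):  0  0  1  1  2  2  0
So g(6) = 0.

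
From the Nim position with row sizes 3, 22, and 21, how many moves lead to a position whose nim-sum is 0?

0

Nim-sum: 3 ^ 22 ^ 21 = 0.
The nim-sum is already 0, so every move leaves a nonzero nim-sum — there are no winning moves.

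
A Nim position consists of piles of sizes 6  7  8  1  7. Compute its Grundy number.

15

Nim-sum: 6 XOR 7 XOR 8 XOR 1 XOR 7 = 15.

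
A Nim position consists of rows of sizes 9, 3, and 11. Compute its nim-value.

1

Compute the nim-sum pairwise:
9 XOR 3 = 10
10 XOR 11 = 1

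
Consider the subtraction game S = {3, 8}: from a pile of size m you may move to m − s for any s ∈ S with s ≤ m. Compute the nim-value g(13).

Build the Grundy sequence with g(k) = mex{g(k−s) : s ∈ {3, 8}, s ≤ k}:
k:     0  1  2  3  4  5  6  7  8  9 10 11 12 13
g(k):  0  0  0  1  1  1  0  0  2  1  1  0  0  0
So g(13) = 0.

0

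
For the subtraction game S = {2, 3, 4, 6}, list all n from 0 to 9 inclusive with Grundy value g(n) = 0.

0, 1, 8, 9

Grundy values for subtraction set {2, 3, 4, 6}:
k:     0  1  2  3  4  5  6  7  8  9
g(k):  0  0  1  1  2  2  3  3  0  0
The P-positions (g = 0) in 0..9 are 0, 1, 8, 9.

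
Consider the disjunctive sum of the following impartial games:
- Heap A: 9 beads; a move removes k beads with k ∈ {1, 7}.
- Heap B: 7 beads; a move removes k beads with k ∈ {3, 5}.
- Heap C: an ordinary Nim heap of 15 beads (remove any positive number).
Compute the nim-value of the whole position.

Build the Grundy sequence for heap A with g(k) = mex{g(k−s) : s ∈ {1, 7}, s ≤ k}:
k:     0  1  2  3  4  5  6  7  8  9
g(k):  0  1  0  1  0  1  0  1  0  1
So g(9) = 1.
Build the Grundy sequence for heap B with g(k) = mex{g(k−s) : s ∈ {3, 5}, s ≤ k}:
g(0) = mex{} = 0
g(1) = mex{} = 0
g(2) = mex{} = 0
g(3) = mex{0} = 1
g(4) = mex{0} = 1
g(5) = mex{0} = 1
g(6) = mex{0,1} = 2
g(7) = mex{0,1} = 2
So g(7) = 2.
Heap C is a plain Nim heap of size 15, so its Grundy value is 15.
By the Sprague-Grundy theorem, the Grundy value of a sum of independent games is the XOR of the component values.
Combined value = 1 XOR 2 XOR 15 = 12.

12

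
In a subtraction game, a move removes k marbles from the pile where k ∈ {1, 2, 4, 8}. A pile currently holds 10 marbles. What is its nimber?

1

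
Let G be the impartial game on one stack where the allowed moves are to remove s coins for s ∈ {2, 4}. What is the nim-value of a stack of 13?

0

Grundy values for subtraction set {2, 4}:
k:     0  1  2  3  4  5  6  7  8  9 10 11 12 13
g(k):  0  0  1  1  2  2  0  0  1  1  2  2  0  0
So g(13) = 0.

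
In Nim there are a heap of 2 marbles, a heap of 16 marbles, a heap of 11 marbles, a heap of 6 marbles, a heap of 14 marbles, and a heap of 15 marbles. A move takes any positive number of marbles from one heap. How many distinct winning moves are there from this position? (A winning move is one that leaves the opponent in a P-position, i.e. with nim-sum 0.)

Compute the nim-sum pairwise:
2 XOR 16 = 18
18 XOR 11 = 25
25 XOR 6 = 31
31 XOR 14 = 17
17 XOR 15 = 30
The overall nim-sum is X = 30. A heap of size p has a winning move iff p XOR X < p (reduce it to p XOR X).
  2: 2 XOR 30 = 28 ≥ 2 — no move.
  16: 16 XOR 30 = 14 < 16 — winning move (to 14).
  11: 11 XOR 30 = 21 ≥ 11 — no move.
  6: 6 XOR 30 = 24 ≥ 6 — no move.
  14: 14 XOR 30 = 16 ≥ 14 — no move.
  15: 15 XOR 30 = 17 ≥ 15 — no move.
That gives 1 winning move.

1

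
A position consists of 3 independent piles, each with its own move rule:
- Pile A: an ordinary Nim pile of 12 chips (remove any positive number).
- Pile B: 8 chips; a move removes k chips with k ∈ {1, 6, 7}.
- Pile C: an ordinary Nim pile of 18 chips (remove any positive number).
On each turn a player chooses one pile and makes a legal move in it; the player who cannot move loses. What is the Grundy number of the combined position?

Pile A is a plain Nim pile of size 12, so its Grundy value is 12.
For pile B, compute g(0), g(1), … with moves {1, 6, 7}:
k:     0  1  2  3  4  5  6  7  8
g(k):  0  1  0  1  0  1  2  3  2
So g(8) = 2.
Pile C is a plain Nim pile of size 18, so its Grundy value is 18.
By the Sprague-Grundy theorem, the Grundy value of a sum of independent games is the XOR of the component values.
Combined value = 12 ⊕ 2 ⊕ 18 = 28.

28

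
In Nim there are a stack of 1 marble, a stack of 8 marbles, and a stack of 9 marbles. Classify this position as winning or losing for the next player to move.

Compute the nim-sum pairwise:
1 ⊕ 8 = 9
9 ⊕ 9 = 0
The nim-sum is 0, so this is a P-position: the player to move is in a losing position under optimal play.

Losing position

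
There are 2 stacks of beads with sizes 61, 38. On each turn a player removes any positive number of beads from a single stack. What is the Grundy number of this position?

27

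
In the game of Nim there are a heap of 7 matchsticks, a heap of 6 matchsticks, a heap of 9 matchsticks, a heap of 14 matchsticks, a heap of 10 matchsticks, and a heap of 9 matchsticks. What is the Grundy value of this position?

Nim-sum: 7 ^ 6 ^ 9 ^ 14 ^ 10 ^ 9 = 5.

5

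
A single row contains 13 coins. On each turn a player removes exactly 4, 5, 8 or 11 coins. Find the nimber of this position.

3

Grundy values for subtraction set {4, 5, 8, 11}:
k:     0  1  2  3  4  5  6  7  8  9 10 11 12 13
g(k):  0  0  0  0  1  1  1  1  2  2  2  2  3  3
So g(13) = 3.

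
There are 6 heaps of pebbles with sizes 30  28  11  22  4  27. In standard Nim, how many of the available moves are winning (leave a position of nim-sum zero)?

Compute the nim-sum pairwise:
30 ^ 28 = 2
2 ^ 11 = 9
9 ^ 22 = 31
31 ^ 4 = 27
27 ^ 27 = 0
The nim-sum is already 0, so every move leaves a nonzero nim-sum — there are no winning moves.

0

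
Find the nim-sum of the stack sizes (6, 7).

Nim-sum: 6 XOR 7 = 1.

1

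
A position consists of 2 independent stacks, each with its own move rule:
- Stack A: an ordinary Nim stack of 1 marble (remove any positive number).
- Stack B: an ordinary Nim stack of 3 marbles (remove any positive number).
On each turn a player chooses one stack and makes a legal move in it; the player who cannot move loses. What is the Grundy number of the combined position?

Stack A is a plain Nim stack of size 1, so its Grundy value is 1.
Stack B is a plain Nim stack of size 3, so its Grundy value is 3.
By the Sprague-Grundy theorem, the Grundy value of a sum of independent games is the XOR of the component values.
Combined value = 1 ⊕ 3 = 2.

2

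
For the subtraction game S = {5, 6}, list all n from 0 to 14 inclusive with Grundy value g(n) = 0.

0, 1, 2, 3, 4, 11, 12, 13, 14

Compute g(0), g(1), … for moves {5, 6}:
g(0) = mex{} = 0
g(1) = mex{} = 0
g(2) = mex{} = 0
g(3) = mex{} = 0
g(4) = mex{} = 0
g(5) = mex{0} = 1
g(6) = mex{0} = 1
g(7) = mex{0} = 1
g(8) = mex{0} = 1
g(9) = mex{0} = 1
g(10) = mex{0,1} = 2
g(11) = mex{1} = 0
g(12) = mex{1} = 0
g(13) = mex{1} = 0
g(14) = mex{1} = 0
The P-positions (g = 0) in 0..14 are 0, 1, 2, 3, 4, 11, 12, 13, 14.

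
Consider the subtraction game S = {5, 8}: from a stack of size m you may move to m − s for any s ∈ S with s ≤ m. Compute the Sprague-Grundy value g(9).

1

Build the Grundy sequence with g(k) = mex{g(k−s) : s ∈ {5, 8}, s ≤ k}:
k:     0  1  2  3  4  5  6  7  8  9
g(k):  0  0  0  0  0  1  1  1  1  1
So g(9) = 1.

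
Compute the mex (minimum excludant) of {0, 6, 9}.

0 is in the set but 1 is not, so the mex is 1.

1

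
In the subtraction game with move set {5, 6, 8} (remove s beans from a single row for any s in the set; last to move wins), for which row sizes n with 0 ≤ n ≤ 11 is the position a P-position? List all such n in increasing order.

Grundy values for subtraction set {5, 6, 8}:
k:     0  1  2  3  4  5  6  7  8  9 10 11
g(k):  0  0  0  0  0  1  1  1  1  1  2  2
The P-positions (g = 0) in 0..11 are 0, 1, 2, 3, 4.

0, 1, 2, 3, 4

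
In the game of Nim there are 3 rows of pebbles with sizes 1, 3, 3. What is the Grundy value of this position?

1

Nim-sum: 1 ⊕ 3 ⊕ 3 = 1.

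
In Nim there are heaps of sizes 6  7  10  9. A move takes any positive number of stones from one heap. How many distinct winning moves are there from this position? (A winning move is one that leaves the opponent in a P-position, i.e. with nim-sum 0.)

3

In binary:
  0110  (6)
  0111  (7)
  1010  (10)
  1001  (9)
  ----
  0010  (2)
The overall nim-sum is X = 2. A heap of size p has a winning move iff p XOR X < p (reduce it to p XOR X).
  6: 6 XOR 2 = 4 < 6 — winning move (to 4).
  7: 7 XOR 2 = 5 < 7 — winning move (to 5).
  10: 10 XOR 2 = 8 < 10 — winning move (to 8).
  9: 9 XOR 2 = 11 ≥ 9 — no move.
That gives 3 winning moves.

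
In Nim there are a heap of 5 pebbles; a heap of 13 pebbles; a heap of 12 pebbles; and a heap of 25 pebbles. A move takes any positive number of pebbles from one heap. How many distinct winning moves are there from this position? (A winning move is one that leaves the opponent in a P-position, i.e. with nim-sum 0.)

Compute the nim-sum pairwise:
5 XOR 13 = 8
8 XOR 12 = 4
4 XOR 25 = 29
The overall nim-sum is X = 29. A heap of size p has a winning move iff p XOR X < p (reduce it to p XOR X).
  5: 5 XOR 29 = 24 ≥ 5 — no move.
  13: 13 XOR 29 = 16 ≥ 13 — no move.
  12: 12 XOR 29 = 17 ≥ 12 — no move.
  25: 25 XOR 29 = 4 < 25 — winning move (to 4).
That gives 1 winning move.

1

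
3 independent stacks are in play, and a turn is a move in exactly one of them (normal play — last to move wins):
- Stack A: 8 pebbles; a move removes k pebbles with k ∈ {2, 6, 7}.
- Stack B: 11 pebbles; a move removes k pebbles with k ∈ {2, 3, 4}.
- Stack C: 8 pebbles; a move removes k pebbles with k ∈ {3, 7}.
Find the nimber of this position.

Build the Grundy sequence for stack A with g(k) = mex{g(k−s) : s ∈ {2, 6, 7}, s ≤ k}:
k:     0  1  2  3  4  5  6  7  8
g(k):  0  0  1  1  0  0  1  1  2
So g(8) = 2.
Build the Grundy sequence for stack B with g(k) = mex{g(k−s) : s ∈ {2, 3, 4}, s ≤ k}:
k:     0  1  2  3  4  5  6  7  8  9 10 11
g(k):  0  0  1  1  2  2  0  0  1  1  2  2
So g(11) = 2.
Build the Grundy sequence for stack C with g(k) = mex{g(k−s) : s ∈ {3, 7}, s ≤ k}:
g(0) = mex{} = 0
g(1) = mex{} = 0
g(2) = mex{} = 0
g(3) = mex{0} = 1
g(4) = mex{0} = 1
g(5) = mex{0} = 1
g(6) = mex{1} = 0
g(7) = mex{0,1} = 2
g(8) = mex{0,1} = 2
So g(8) = 2.
By the Sprague-Grundy theorem, the Grundy value of a sum of independent games is the XOR of the component values.
Combined value = 2 XOR 2 XOR 2 = 2.

2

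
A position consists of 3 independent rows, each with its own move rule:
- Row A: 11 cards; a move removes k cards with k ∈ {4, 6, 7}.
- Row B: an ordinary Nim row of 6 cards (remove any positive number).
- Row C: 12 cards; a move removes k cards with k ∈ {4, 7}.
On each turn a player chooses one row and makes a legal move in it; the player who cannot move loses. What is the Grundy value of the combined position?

For row A, compute g(0), g(1), … with moves {4, 6, 7}:
k:     0  1  2  3  4  5  6  7  8  9 10 11
g(k):  0  0  0  0  1  1  1  1  2  2  2  0
So g(11) = 0.
Row B is a plain Nim row of size 6, so its Grundy value is 6.
For row C, compute g(0), g(1), … with moves {4, 7}:
k:     0  1  2  3  4  5  6  7  8  9 10 11 12
g(k):  0  0  0  0  1  1  1  1  2  2  2  0  0
So g(12) = 0.
The value of a disjunctive sum is the nim-sum of the parts.
Combined value = 0 XOR 6 XOR 0 = 6.

6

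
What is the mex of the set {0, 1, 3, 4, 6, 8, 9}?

2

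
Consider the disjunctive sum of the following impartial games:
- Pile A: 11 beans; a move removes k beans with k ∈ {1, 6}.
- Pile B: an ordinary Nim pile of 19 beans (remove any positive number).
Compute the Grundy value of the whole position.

19

Grundy values for pile A (subtraction set {1, 6}):
g(0) = mex{} = 0
g(1) = mex{0} = 1
g(2) = mex{1} = 0
g(3) = mex{0} = 1
g(4) = mex{1} = 0
g(5) = mex{0} = 1
g(6) = mex{0,1} = 2
g(7) = mex{1,2} = 0
g(8) = mex{0} = 1
g(9) = mex{1} = 0
g(10) = mex{0} = 1
g(11) = mex{1} = 0
So g(11) = 0.
Pile B is a plain Nim pile of size 19, so its Grundy value is 19.
The value of a disjunctive sum is the nim-sum of the parts.
Combined value = 0 ⊕ 19 = 19.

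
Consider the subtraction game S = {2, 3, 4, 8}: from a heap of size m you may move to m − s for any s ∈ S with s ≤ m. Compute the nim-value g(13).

0

Compute g(0), g(1), … for moves {2, 3, 4, 8}:
k:     0  1  2  3  4  5  6  7  8  9 10 11 12 13
g(k):  0  0  1  1  2  2  0  0  1  1  2  2  0  0
So g(13) = 0.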